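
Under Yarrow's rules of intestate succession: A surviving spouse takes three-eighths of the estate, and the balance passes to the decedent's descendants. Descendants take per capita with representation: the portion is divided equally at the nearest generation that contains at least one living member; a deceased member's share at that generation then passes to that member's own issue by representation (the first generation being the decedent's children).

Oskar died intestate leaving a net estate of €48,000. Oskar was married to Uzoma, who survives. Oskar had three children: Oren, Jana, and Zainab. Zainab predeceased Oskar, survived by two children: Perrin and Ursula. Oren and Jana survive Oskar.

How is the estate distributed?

Uzoma: €18,000; Oren: €10,000; Jana: €10,000; Perrin: €5,000; Ursula: €5,000

Uzoma takes three-eighths of €48,000 = €18,000. The remaining €30,000 passes to the descendants.
The descendants' portion (€30,000) is divided into 3 shares of €10,000: Oren and Jana each take €10,000; Zainab's €10,000 share passes to Zainab's issue.
Zainab's share (€10,000) is divided into 2 shares of €5,000: Perrin and Ursula each take €5,000.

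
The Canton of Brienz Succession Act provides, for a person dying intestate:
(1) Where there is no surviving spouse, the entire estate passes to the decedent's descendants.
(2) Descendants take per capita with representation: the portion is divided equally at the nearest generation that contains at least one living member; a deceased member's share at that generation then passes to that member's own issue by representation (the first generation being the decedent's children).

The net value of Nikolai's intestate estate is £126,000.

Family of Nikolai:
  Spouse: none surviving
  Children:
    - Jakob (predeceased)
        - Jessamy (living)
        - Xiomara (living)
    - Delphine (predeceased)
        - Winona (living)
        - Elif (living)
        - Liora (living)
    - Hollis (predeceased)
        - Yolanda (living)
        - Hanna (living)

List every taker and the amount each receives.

The entire £126,000 passes to the descendants.
No child survives, so the initial division is made at the grandchildren's generation.
That amount (£126,000) is divided into 7 shares of £18,000: Jessamy, Xiomara, Winona, Elif, Liora, Yolanda, and Hanna each take £18,000.

Jessamy: £18,000; Xiomara: £18,000; Winona: £18,000; Elif: £18,000; Liora: £18,000; Yolanda: £18,000; Hanna: £18,000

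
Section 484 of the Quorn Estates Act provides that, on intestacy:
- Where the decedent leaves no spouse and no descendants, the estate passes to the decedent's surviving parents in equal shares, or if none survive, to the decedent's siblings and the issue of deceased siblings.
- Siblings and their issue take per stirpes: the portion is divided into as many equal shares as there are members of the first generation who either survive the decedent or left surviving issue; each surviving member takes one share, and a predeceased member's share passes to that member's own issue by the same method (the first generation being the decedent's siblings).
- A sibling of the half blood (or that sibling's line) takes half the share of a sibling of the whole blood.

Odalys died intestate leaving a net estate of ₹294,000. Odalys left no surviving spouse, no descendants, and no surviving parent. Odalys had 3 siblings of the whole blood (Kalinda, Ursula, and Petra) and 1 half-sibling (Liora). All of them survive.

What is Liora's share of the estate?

Liora receives ₹42,000.

The entire ₹294,000 passes to the siblings and their issue.
Counting each half-blood sibling's line as half a unit, there are 7/2 units in ₹294,000, so one unit is ₹84,000. Whole-blood lines (Kalinda, Ursula, and Petra) take ₹84,000 each; half-blood lines (Liora) take ₹42,000 each.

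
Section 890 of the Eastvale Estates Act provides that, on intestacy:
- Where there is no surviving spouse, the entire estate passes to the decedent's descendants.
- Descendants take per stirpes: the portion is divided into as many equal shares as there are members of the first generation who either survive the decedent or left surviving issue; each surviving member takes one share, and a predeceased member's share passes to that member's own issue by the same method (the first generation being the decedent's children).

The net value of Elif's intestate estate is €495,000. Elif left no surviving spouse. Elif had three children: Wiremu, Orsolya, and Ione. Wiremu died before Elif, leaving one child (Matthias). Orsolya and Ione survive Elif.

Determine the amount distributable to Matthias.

The entire €495,000 passes to the descendants.
That amount (€495,000) is divided into 3 shares of €165,000: Orsolya and Ione each take €165,000; Wiremu's €165,000 share passes to Wiremu's issue.
Wiremu's share (€165,000) passes entirely to Matthias.

Matthias receives €165,000.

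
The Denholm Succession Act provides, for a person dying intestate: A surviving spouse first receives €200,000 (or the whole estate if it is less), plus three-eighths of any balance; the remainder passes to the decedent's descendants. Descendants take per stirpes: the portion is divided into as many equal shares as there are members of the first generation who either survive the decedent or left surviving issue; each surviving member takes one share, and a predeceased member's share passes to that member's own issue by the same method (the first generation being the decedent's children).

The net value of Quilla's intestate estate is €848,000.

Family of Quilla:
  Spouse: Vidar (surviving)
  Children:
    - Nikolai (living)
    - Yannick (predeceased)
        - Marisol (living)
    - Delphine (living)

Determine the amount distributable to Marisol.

Vidar first takes €200,000, leaving a balance of €648,000. Vidar then takes three-eighths of the balance (€243,000), for a total of €443,000. The remaining €405,000 passes to the descendants.
The descendants' portion (€405,000) is divided into 3 shares of €135,000: Nikolai and Delphine each take €135,000; Yannick's €135,000 share passes to Yannick's issue.
Yannick's share (€135,000) passes entirely to Marisol.

Marisol receives €135,000.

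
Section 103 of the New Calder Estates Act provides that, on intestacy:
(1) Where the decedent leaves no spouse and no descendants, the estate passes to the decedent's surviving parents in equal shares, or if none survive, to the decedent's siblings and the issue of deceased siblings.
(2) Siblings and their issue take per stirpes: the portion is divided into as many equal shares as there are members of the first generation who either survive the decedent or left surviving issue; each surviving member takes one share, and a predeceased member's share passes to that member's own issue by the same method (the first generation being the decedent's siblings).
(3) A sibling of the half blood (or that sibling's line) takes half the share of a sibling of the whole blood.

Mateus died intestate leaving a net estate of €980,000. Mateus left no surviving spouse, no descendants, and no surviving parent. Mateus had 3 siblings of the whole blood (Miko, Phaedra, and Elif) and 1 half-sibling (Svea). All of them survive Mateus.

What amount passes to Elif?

The entire €980,000 passes to the siblings and their issue.
Counting each half-blood sibling's line as half a unit, there are 7/2 units in €980,000, so one unit is €280,000. Whole-blood lines (Miko, Phaedra, and Elif) take €280,000 each; half-blood lines (Svea) take €140,000 each.

Elif receives €280,000.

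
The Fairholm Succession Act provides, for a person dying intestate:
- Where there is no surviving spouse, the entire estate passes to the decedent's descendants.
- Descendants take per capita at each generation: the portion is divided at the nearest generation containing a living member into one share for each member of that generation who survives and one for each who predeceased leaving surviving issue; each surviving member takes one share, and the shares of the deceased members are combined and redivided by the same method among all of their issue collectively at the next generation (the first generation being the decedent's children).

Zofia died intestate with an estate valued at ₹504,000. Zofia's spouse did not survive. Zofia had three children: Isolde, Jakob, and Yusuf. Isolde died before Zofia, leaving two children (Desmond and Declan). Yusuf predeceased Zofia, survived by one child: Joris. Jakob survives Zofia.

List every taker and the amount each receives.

Desmond: ₹112,000; Declan: ₹112,000; Jakob: ₹168,000; Joris: ₹112,000

The entire ₹504,000 passes to the descendants.
That amount (₹504,000) is divided at the children's generation into 3 shares of ₹168,000. Jakob takes ₹168,000. The 2 shares of the deceased (Isolde and Yusuf) are combined into a pool of ₹336,000.
That pool (₹336,000) is divided at the grandchildren's generation equally among Desmond, Declan, and Joris: ₹112,000 each.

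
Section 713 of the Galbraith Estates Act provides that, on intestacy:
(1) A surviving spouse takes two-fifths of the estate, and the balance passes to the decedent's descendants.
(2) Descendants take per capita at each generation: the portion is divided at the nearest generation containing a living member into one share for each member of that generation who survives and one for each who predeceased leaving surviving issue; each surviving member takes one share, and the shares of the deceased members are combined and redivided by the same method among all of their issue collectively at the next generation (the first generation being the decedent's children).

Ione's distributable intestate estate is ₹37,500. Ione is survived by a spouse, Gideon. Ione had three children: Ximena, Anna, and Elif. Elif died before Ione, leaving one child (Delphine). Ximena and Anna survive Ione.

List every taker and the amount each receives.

Gideon takes two-fifths of ₹37,500 = ₹15,000. The remaining ₹22,500 passes to the descendants.
The descendants' portion (₹22,500) is divided at the children's generation into 3 shares of ₹7,500. Ximena and Anna each take ₹7,500. The remaining share for the deceased Elif (₹7,500) is carried to the next generation.
That pool (₹7,500) passes entirely to Delphine, the sole taker at the grandchildren's generation.

Gideon: ₹15,000; Ximena: ₹7,500; Anna: ₹7,500; Delphine: ₹7,500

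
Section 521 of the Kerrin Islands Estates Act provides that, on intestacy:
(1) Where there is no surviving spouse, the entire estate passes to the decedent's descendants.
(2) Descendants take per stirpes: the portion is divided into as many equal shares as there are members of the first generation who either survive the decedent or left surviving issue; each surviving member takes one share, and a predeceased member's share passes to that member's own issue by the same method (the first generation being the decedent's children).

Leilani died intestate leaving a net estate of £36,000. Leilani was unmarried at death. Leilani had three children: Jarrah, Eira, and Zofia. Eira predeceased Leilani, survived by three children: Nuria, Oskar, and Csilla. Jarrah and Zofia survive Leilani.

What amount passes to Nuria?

The entire £36,000 passes to the descendants.
That amount (£36,000) is divided into 3 shares of £12,000: Jarrah and Zofia each take £12,000; Eira's £12,000 share passes to Eira's issue.
Eira's share (£12,000) is divided into 3 shares of £4,000: Nuria, Oskar, and Csilla each take £4,000.

Nuria receives £4,000.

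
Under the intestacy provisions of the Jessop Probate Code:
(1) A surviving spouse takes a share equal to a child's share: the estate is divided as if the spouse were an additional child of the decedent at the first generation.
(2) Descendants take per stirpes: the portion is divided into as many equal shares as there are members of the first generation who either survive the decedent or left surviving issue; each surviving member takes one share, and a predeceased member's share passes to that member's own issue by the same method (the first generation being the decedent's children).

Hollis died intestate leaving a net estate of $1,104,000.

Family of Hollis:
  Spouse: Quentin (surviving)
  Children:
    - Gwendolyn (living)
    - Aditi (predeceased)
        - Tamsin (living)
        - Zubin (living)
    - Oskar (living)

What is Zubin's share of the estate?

Zubin receives $138,000.

The spouse counts as an additional share at the children's level, so there are 4 primary shares of $276,000. Quentin takes one such share ($276,000).
The children's combined portion ($828,000) is divided into 3 shares of $276,000: Gwendolyn and Oskar each take $276,000; Aditi's $276,000 share passes to Aditi's issue.
Aditi's share ($276,000) is divided into 2 shares of $138,000: Tamsin and Zubin each take $138,000.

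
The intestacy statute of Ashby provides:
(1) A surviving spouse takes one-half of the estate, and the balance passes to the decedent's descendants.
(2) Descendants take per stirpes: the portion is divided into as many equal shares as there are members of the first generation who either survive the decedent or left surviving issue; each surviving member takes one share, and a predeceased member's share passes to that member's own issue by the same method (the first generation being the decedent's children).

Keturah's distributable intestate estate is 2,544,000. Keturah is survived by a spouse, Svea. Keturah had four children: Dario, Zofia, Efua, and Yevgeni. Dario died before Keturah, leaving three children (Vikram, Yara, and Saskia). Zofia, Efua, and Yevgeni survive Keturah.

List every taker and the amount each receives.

Svea: 1,272,000; Vikram: 106,000; Yara: 106,000; Saskia: 106,000; Zofia: 318,000; Efua: 318,000; Yevgeni: 318,000

Svea takes one-half of 2,544,000 = 1,272,000. The remaining 1,272,000 passes to the descendants.
The descendants' portion (1,272,000) is divided into 4 shares of 318,000: Zofia, Efua, and Yevgeni each take 318,000; Dario's 318,000 share passes to Dario's issue.
Dario's share (318,000) is divided into 3 shares of 106,000: Vikram, Yara, and Saskia each take 106,000.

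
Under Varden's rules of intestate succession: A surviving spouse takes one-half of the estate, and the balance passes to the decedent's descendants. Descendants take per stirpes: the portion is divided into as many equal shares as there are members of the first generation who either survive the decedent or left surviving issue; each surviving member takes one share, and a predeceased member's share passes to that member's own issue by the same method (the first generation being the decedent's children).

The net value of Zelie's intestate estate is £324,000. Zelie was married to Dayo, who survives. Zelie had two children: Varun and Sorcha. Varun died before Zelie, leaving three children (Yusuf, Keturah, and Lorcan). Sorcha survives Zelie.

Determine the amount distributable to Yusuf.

Dayo takes one-half of £324,000 = £162,000. The remaining £162,000 passes to the descendants.
The descendants' portion (£162,000) is divided into 2 shares of £81,000: Sorcha takes £81,000; Varun's £81,000 share passes to Varun's issue.
Varun's share (£81,000) is divided into 3 shares of £27,000: Yusuf, Keturah, and Lorcan each take £27,000.

Yusuf receives £27,000.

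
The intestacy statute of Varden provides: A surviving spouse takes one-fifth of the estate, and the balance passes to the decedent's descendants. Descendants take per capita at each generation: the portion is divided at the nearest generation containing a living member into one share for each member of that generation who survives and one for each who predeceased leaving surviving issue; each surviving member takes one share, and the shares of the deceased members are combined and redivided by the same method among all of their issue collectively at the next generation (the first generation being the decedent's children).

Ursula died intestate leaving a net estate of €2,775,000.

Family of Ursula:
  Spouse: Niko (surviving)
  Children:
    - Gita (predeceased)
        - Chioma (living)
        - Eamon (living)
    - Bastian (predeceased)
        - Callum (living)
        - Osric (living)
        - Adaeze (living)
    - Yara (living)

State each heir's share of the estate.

Niko takes one-fifth of €2,775,000 = €555,000. The remaining €2,220,000 passes to the descendants.
The descendants' portion (€2,220,000) is divided at the children's generation into 3 shares of €740,000. Yara takes €740,000. The 2 shares of the deceased (Gita and Bastian) are combined into a pool of €1,480,000.
That pool (€1,480,000) is divided at the grandchildren's generation equally among Chioma, Eamon, Callum, Osric, and Adaeze: €296,000 each.

Niko: €555,000; Chioma: €296,000; Eamon: €296,000; Callum: €296,000; Osric: €296,000; Adaeze: €296,000; Yara: €740,000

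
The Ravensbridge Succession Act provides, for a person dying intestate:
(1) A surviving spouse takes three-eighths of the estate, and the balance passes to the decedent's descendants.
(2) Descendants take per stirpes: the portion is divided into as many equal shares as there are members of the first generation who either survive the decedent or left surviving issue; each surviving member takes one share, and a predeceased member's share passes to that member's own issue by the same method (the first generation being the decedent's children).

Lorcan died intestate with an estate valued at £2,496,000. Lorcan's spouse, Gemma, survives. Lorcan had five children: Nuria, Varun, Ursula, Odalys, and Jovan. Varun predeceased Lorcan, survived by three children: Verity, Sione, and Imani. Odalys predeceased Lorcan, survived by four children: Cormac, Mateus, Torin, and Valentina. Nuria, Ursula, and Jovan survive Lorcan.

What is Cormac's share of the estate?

Gemma takes three-eighths of £2,496,000 = £936,000. The remaining £1,560,000 passes to the descendants.
The descendants' portion (£1,560,000) is divided into 5 shares of £312,000: Nuria, Ursula, and Jovan each take £312,000; Varun's £312,000 share passes to Varun's issue; Odalys's £312,000 share passes to Odalys's issue.
Varun's share (£312,000) is divided into 3 shares of £104,000: Verity, Sione, and Imani each take £104,000.
Odalys's share (£312,000) is divided into 4 shares of £78,000: Cormac, Mateus, Torin, and Valentina each take £78,000.

Cormac receives £78,000.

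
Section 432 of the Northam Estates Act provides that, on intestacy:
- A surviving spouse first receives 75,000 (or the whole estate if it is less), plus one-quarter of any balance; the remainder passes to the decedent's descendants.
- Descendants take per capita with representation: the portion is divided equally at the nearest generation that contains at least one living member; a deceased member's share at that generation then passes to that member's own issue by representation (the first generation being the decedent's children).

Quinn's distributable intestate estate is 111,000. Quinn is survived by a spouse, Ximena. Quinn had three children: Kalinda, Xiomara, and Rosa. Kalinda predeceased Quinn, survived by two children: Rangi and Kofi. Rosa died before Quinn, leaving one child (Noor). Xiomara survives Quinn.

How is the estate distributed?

Ximena first takes 75,000, leaving a balance of 36,000. Ximena then takes one-quarter of the balance (9,000), for a total of 84,000. The remaining 27,000 passes to the descendants.
The descendants' portion (27,000) is divided into 3 shares of 9,000: Xiomara takes 9,000; Kalinda's 9,000 share passes to Kalinda's issue; Rosa's 9,000 share passes to Rosa's issue.
Kalinda's share (9,000) is divided into 2 shares of 4,500: Rangi and Kofi each take 4,500.
Rosa's share (9,000) passes entirely to Noor.

Ximena: 84,000; Rangi: 4,500; Kofi: 4,500; Xiomara: 9,000; Noor: 9,000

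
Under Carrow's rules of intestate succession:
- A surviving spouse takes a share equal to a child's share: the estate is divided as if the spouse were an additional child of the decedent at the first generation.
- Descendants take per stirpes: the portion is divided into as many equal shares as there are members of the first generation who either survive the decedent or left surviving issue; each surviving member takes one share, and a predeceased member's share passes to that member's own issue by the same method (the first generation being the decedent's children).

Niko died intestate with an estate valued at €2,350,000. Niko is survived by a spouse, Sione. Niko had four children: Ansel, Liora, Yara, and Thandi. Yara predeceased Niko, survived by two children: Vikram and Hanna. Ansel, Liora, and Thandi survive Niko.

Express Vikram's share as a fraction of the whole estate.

The spouse counts as an additional share at the children's level, so there are 5 primary shares of €470,000. Sione takes one such share (€470,000).
The children's combined portion (€1,880,000) is divided into 4 shares of €470,000: Ansel, Liora, and Thandi each take €470,000; Yara's €470,000 share passes to Yara's issue.
Yara's share (€470,000) is divided into 2 shares of €235,000: Vikram and Hanna each take €235,000.

Vikram receives 1/10 of the estate.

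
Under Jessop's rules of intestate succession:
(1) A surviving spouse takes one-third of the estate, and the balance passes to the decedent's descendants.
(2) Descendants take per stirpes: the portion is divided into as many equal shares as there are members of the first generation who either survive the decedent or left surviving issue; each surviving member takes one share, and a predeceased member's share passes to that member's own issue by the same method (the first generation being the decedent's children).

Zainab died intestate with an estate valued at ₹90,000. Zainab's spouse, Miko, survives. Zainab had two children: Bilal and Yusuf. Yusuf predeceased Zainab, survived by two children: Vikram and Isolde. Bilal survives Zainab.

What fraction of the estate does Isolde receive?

Miko takes one-third of ₹90,000 = ₹30,000. The remaining ₹60,000 passes to the descendants.
The descendants' portion (₹60,000) is divided into 2 shares of ₹30,000: Bilal takes ₹30,000; Yusuf's ₹30,000 share passes to Yusuf's issue.
Yusuf's share (₹30,000) is divided into 2 shares of ₹15,000: Vikram and Isolde each take ₹15,000.

Isolde receives 1/6 of the estate.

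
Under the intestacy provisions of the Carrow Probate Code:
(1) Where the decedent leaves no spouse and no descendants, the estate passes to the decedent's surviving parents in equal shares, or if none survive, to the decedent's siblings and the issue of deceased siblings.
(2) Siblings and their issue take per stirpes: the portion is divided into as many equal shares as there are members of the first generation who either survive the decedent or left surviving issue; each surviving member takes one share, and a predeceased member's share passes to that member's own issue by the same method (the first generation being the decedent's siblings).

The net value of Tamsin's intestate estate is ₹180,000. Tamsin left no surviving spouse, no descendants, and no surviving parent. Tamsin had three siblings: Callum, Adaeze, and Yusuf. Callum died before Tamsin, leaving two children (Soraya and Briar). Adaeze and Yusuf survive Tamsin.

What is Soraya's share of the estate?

Soraya receives ₹30,000.

The entire ₹180,000 passes to the siblings and their issue.
That amount (₹180,000) is divided into 3 shares of ₹60,000: Adaeze and Yusuf each take ₹60,000; Callum's ₹60,000 share passes to Callum's issue.
Callum's share (₹60,000) is divided into 2 shares of ₹30,000: Soraya and Briar each take ₹30,000.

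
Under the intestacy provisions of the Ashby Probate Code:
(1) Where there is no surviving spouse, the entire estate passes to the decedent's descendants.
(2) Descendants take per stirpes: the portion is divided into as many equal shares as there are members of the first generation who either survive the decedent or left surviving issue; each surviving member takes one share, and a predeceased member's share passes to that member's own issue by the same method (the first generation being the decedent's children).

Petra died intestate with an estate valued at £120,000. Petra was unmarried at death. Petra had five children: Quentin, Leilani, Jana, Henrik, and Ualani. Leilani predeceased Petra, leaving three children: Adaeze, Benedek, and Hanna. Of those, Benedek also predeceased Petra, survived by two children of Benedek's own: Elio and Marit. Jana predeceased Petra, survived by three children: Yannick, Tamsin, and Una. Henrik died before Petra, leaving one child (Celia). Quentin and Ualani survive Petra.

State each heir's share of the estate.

The entire £120,000 passes to the descendants.
That amount (£120,000) is divided into 5 shares of £24,000: Quentin and Ualani each take £24,000; Leilani's £24,000 share passes to Leilani's issue; Jana's £24,000 share passes to Jana's issue; Henrik's £24,000 share passes to Henrik's issue.
Leilani's share (£24,000) is divided into 3 shares of £8,000: Adaeze and Hanna each take £8,000; Benedek's £8,000 share passes to Benedek's issue.
Benedek's share (£8,000) is divided into 2 shares of £4,000: Elio and Marit each take £4,000.
Jana's share (£24,000) is divided into 3 shares of £8,000: Yannick, Tamsin, and Una each take £8,000.
Henrik's share (£24,000) passes entirely to Celia.

Quentin: £24,000; Adaeze: £8,000; Elio: £4,000; Marit: £4,000; Hanna: £8,000; Yannick: £8,000; Tamsin: £8,000; Una: £8,000; Celia: £24,000; Ualani: £24,000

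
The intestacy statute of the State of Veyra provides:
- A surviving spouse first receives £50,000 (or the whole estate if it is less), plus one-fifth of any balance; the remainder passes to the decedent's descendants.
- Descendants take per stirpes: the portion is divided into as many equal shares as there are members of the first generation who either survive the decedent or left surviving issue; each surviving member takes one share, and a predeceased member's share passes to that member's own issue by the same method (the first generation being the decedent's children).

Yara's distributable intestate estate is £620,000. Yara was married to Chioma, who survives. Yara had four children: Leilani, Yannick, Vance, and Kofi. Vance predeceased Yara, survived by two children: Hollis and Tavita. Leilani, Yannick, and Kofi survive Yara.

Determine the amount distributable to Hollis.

Chioma first takes £50,000, leaving a balance of £570,000. Chioma then takes one-fifth of the balance (£114,000), for a total of £164,000. The remaining £456,000 passes to the descendants.
The descendants' portion (£456,000) is divided into 4 shares of £114,000: Leilani, Yannick, and Kofi each take £114,000; Vance's £114,000 share passes to Vance's issue.
Vance's share (£114,000) is divided into 2 shares of £57,000: Hollis and Tavita each take £57,000.

Hollis receives £57,000.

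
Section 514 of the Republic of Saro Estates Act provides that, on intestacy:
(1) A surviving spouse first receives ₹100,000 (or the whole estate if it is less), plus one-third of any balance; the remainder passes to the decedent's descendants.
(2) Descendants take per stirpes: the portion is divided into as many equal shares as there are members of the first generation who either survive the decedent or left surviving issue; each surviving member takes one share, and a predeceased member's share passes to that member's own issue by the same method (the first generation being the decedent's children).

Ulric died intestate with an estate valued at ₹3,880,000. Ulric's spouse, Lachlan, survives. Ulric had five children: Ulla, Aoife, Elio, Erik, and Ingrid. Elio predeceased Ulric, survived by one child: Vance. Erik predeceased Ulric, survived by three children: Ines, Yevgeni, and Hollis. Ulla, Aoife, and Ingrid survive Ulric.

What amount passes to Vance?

Lachlan first takes ₹100,000, leaving a balance of ₹3,780,000. Lachlan then takes one-third of the balance (₹1,260,000), for a total of ₹1,360,000. The remaining ₹2,520,000 passes to the descendants.
The descendants' portion (₹2,520,000) is divided into 5 shares of ₹504,000: Ulla, Aoife, and Ingrid each take ₹504,000; Elio's ₹504,000 share passes to Elio's issue; Erik's ₹504,000 share passes to Erik's issue.
Elio's share (₹504,000) passes entirely to Vance.
Erik's share (₹504,000) is divided into 3 shares of ₹168,000: Ines, Yevgeni, and Hollis each take ₹168,000.

Vance receives ₹504,000.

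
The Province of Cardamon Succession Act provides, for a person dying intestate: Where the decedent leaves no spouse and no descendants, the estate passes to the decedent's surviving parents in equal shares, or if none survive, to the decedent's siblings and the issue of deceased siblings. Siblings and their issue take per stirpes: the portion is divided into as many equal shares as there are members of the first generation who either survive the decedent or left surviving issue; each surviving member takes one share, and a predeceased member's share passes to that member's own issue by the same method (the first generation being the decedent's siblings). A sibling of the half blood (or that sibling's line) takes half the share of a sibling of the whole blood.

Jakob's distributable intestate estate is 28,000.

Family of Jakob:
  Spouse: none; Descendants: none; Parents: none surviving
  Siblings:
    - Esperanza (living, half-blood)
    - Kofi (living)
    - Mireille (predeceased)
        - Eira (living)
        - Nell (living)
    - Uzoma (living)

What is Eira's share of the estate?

Eira receives 4,000.

The entire 28,000 passes to the siblings and their issue.
Counting each half-blood sibling's line as half a unit, there are 7/2 units in 28,000, so one unit is 8,000. Whole-blood lines (Kofi, Mireille, and Uzoma) take 8,000 each; half-blood lines (Esperanza) take 4,000 each.
Mireille's share (8,000) is divided into 2 shares of 4,000: Eira and Nell each take 4,000.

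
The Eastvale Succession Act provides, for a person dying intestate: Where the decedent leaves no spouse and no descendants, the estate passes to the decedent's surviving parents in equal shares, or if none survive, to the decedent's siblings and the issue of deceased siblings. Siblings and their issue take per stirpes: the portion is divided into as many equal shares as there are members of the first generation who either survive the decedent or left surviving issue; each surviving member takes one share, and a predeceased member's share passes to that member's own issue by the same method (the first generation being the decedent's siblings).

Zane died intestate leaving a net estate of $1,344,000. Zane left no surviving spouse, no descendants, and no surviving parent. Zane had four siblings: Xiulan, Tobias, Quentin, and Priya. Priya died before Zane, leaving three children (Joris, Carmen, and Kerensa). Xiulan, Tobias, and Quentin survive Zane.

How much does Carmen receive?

The entire $1,344,000 passes to the siblings and their issue.
That amount ($1,344,000) is divided into 4 shares of $336,000: Xiulan, Tobias, and Quentin each take $336,000; Priya's $336,000 share passes to Priya's issue.
Priya's share ($336,000) is divided into 3 shares of $112,000: Joris, Carmen, and Kerensa each take $112,000.

Carmen receives $112,000.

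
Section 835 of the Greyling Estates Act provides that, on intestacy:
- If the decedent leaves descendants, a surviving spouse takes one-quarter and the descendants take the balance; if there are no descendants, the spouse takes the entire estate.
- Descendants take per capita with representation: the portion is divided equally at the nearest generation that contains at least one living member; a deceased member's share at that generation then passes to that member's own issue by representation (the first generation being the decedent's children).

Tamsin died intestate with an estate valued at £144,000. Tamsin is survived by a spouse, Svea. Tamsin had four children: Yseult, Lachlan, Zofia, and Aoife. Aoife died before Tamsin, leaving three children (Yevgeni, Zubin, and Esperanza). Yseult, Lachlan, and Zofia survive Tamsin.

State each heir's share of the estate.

Svea takes one-quarter of £144,000 = £36,000. The remaining £108,000 passes to the descendants.
The descendants' portion (£108,000) is divided into 4 shares of £27,000: Yseult, Lachlan, and Zofia each take £27,000; Aoife's £27,000 share passes to Aoife's issue.
Aoife's share (£27,000) is divided into 3 shares of £9,000: Yevgeni, Zubin, and Esperanza each take £9,000.

Svea: £36,000; Yseult: £27,000; Lachlan: £27,000; Zofia: £27,000; Yevgeni: £9,000; Zubin: £9,000; Esperanza: £9,000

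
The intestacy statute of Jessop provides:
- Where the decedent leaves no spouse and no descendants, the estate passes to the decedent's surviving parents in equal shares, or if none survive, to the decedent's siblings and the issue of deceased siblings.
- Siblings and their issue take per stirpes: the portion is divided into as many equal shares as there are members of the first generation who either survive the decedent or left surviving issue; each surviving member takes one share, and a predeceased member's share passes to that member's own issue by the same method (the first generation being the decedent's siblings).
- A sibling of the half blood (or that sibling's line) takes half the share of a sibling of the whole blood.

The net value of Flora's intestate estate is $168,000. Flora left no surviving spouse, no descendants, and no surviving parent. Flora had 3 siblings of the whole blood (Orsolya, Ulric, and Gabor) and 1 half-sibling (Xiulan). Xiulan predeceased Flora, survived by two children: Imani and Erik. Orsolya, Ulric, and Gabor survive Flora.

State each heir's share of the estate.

The entire $168,000 passes to the siblings and their issue.
Counting each half-blood sibling's line as half a unit, there are 7/2 units in $168,000, so one unit is $48,000. Whole-blood lines (Orsolya, Ulric, and Gabor) take $48,000 each; half-blood lines (Xiulan) take $24,000 each.
Xiulan's share ($24,000) is divided into 2 shares of $12,000: Imani and Erik each take $12,000.

Orsolya: $48,000; Ulric: $48,000; Gabor: $48,000; Imani: $12,000; Erik: $12,000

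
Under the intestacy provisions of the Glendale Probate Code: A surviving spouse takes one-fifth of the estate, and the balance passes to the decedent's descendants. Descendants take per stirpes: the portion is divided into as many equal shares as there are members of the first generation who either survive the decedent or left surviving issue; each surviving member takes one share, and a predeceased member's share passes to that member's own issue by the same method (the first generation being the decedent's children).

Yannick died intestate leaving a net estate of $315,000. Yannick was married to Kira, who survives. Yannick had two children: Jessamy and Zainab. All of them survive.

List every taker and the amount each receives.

Kira takes one-fifth of $315,000 = $63,000. The remaining $252,000 passes to the descendants.
The descendants' portion ($252,000) is divided into 2 shares of $126,000: Jessamy and Zainab each take $126,000.

Kira: $63,000; Jessamy: $126,000; Zainab: $126,000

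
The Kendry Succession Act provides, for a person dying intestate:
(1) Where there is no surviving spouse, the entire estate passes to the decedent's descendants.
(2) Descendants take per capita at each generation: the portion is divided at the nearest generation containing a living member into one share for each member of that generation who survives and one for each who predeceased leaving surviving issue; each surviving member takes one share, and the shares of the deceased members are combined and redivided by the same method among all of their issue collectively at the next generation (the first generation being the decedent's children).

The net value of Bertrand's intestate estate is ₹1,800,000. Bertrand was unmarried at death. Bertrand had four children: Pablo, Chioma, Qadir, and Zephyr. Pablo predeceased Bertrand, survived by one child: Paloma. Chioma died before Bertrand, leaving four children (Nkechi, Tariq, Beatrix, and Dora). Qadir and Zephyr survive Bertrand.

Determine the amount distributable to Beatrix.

Beatrix receives ₹180,000.

The entire ₹1,800,000 passes to the descendants.
That amount (₹1,800,000) is divided at the children's generation into 4 shares of ₹450,000. Qadir and Zephyr each take ₹450,000. The 2 shares of the deceased (Pablo and Chioma) are combined into a pool of ₹900,000.
That pool (₹900,000) is divided at the grandchildren's generation equally among Paloma, Nkechi, Tariq, Beatrix, and Dora: ₹180,000 each.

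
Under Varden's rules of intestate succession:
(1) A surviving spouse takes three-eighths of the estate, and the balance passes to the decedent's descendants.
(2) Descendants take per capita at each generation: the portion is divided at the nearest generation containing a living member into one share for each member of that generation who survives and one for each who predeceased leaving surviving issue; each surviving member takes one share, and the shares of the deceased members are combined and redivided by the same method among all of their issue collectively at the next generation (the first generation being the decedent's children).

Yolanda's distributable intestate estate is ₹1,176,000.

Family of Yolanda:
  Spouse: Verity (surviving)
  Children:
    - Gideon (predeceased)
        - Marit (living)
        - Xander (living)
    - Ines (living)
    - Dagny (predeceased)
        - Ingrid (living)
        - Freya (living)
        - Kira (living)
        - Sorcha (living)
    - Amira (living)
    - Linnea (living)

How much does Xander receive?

Verity takes three-eighths of ₹1,176,000 = ₹441,000. The remaining ₹735,000 passes to the descendants.
The descendants' portion (₹735,000) is divided at the children's generation into 5 shares of ₹147,000. Ines, Amira, and Linnea each take ₹147,000. The 2 shares of the deceased (Gideon and Dagny) are combined into a pool of ₹294,000.
That pool (₹294,000) is divided at the grandchildren's generation equally among Marit, Xander, Ingrid, Freya, Kira, and Sorcha: ₹49,000 each.

Xander receives ₹49,000.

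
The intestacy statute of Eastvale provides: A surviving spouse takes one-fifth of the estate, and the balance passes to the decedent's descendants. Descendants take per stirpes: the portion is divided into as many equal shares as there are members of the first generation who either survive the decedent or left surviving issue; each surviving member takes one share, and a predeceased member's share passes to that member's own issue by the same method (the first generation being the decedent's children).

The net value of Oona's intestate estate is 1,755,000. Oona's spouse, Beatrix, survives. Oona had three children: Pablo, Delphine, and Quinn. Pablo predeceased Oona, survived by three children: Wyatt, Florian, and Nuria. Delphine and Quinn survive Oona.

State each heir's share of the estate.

Beatrix takes one-fifth of 1,755,000 = 351,000. The remaining 1,404,000 passes to the descendants.
The descendants' portion (1,404,000) is divided into 3 shares of 468,000: Delphine and Quinn each take 468,000; Pablo's 468,000 share passes to Pablo's issue.
Pablo's share (468,000) is divided into 3 shares of 156,000: Wyatt, Florian, and Nuria each take 156,000.

Beatrix: 351,000; Wyatt: 156,000; Florian: 156,000; Nuria: 156,000; Delphine: 468,000; Quinn: 468,000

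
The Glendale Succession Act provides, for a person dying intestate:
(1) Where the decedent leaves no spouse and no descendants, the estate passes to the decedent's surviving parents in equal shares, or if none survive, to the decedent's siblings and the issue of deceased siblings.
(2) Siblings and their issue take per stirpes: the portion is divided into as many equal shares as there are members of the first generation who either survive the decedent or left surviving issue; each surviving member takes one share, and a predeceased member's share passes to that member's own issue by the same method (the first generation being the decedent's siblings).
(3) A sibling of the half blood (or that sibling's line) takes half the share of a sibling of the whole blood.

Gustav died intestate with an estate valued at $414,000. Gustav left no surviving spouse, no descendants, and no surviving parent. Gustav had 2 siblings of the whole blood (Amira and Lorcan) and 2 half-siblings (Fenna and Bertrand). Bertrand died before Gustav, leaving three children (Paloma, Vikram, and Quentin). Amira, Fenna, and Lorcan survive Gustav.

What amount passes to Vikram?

The entire $414,000 passes to the siblings and their issue.
Counting each half-blood sibling's line as half a unit, there are 3 units in $414,000, so one unit is $138,000. Whole-blood lines (Amira and Lorcan) take $138,000 each; half-blood lines (Fenna and Bertrand) take $69,000 each.
Bertrand's share ($69,000) is divided into 3 shares of $23,000: Paloma, Vikram, and Quentin each take $23,000.

Vikram receives $23,000.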